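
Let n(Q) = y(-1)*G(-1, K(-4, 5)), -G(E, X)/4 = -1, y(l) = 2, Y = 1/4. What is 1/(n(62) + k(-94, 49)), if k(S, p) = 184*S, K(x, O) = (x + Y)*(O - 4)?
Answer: -1/17288 ≈ -5.7844e-5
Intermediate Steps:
Y = ¼ ≈ 0.25000
K(x, O) = (-4 + O)*(¼ + x) (K(x, O) = (x + ¼)*(O - 4) = (¼ + x)*(-4 + O) = (-4 + O)*(¼ + x))
G(E, X) = 4 (G(E, X) = -4*(-1) = 4)
n(Q) = 8 (n(Q) = 2*4 = 8)
1/(n(62) + k(-94, 49)) = 1/(8 + 184*(-94)) = 1/(8 - 17296) = 1/(-17288) = -1/17288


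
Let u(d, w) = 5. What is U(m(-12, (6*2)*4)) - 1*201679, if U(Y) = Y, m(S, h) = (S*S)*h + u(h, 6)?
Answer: -194762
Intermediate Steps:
m(S, h) = 5 + h*S**2 (m(S, h) = (S*S)*h + 5 = S**2*h + 5 = h*S**2 + 5 = 5 + h*S**2)
U(m(-12, (6*2)*4)) - 1*201679 = (5 + ((6*2)*4)*(-12)**2) - 1*201679 = (5 + (12*4)*144) - 201679 = (5 + 48*144) - 201679 = (5 + 6912) - 201679 = 6917 - 201679 = -194762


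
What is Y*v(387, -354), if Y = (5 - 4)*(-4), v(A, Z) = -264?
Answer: 1056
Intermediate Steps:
Y = -4 (Y = 1*(-4) = -4)
Y*v(387, -354) = -4*(-264) = 1056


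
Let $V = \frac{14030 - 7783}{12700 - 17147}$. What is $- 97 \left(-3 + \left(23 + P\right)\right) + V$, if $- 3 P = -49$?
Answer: $- \frac{47036872}{13341} \approx -3525.7$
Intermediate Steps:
$P = \frac{49}{3}$ ($P = \left(- \frac{1}{3}\right) \left(-49\right) = \frac{49}{3} \approx 16.333$)
$V = - \frac{6247}{4447}$ ($V = \frac{6247}{-4447} = 6247 \left(- \frac{1}{4447}\right) = - \frac{6247}{4447} \approx -1.4048$)
$- 97 \left(-3 + \left(23 + P\right)\right) + V = - 97 \left(-3 + \left(23 + \frac{49}{3}\right)\right) - \frac{6247}{4447} = - 97 \left(-3 + \frac{118}{3}\right) - \frac{6247}{4447} = \left(-97\right) \frac{109}{3} - \frac{6247}{4447} = - \frac{10573}{3} - \frac{6247}{4447} = - \frac{47036872}{13341}$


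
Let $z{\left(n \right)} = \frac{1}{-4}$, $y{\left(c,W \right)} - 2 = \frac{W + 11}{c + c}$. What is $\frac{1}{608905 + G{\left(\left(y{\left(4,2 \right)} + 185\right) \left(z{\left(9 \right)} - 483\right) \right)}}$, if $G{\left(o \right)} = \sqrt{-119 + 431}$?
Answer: $\frac{608905}{370765298713} - \frac{2 \sqrt{78}}{370765298713} \approx 1.6422 \cdot 10^{-6}$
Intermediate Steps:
$y{\left(c,W \right)} = 2 + \frac{11 + W}{2 c}$ ($y{\left(c,W \right)} = 2 + \frac{W + 11}{c + c} = 2 + \frac{11 + W}{2 c}$)
$z{\left(n \right)} = - \frac{1}{4}$
$G{\left(o \right)} = 2 \sqrt{78}$ ($G{\left(o \right)} = \sqrt{312} = 2 \sqrt{78}$)
$\frac{1}{608905 + G{\left(\left(y{\left(4,2 \right)} + 185\right) \left(z{\left(9 \right)} - 483\right) \right)}} = \frac{1}{608905 + 2 \sqrt{78}}$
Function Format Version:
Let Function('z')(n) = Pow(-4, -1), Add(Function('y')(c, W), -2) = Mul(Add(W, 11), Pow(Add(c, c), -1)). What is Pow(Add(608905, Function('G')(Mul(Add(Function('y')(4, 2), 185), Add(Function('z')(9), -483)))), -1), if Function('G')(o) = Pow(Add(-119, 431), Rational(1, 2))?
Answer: Add(Rational(608905, 370765298713), Mul(Rational(-2, 370765298713), Pow(78, Rational(1, 2)))) ≈ 1.6422e-6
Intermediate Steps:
Function('y')(c, W) = Add(2, Mul(Rational(1, 2), Pow(c, -1), Add(11, W))) (Function('y')(c, W) = Add(2, Mul(Add(W, 11), Pow(Add(c, c), -1))) = Add(2, Mul(Add(11, W), Pow(Mul(2, c), -1))) = Add(2, Mul(Add(11, W), Mul(Rational(1, 2), Pow(c, -1)))) = Add(2, Mul(Rational(1, 2), Pow(c, -1), Add(11, W))))
Function('z')(n) = Rational(-1, 4)
Function('G')(o) = Mul(2, Pow(78, Rational(1, 2))) (Function('G')(o) = Pow(312, Rational(1, 2)) = Mul(2, Pow(78, Rational(1, 2))))
Pow(Add(608905, Function('G')(Mul(Add(Function('y')(4, 2), 185), Add(Function('z')(9), -483)))), -1) = Pow(Add(608905, Mul(2, Pow(78, Rational(1, 2)))), -1)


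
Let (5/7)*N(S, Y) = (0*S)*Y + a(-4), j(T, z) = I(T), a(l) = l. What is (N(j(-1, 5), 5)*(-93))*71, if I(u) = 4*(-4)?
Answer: 184884/5 ≈ 36977.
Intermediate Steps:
I(u) = -16
j(T, z) = -16
N(S, Y) = -28/5 (N(S, Y) = 7*((0*S)*Y - 4)/5 = 7*(0*Y - 4)/5 = 7*(0 - 4)/5 = (7/5)*(-4) = -28/5)
(N(j(-1, 5), 5)*(-93))*71 = -28/5*(-93)*71 = (2604/5)*71 = 184884/5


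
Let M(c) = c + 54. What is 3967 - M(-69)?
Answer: 3982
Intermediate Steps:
M(c) = 54 + c
3967 - M(-69) = 3967 - (54 - 69) = 3967 - 1*(-15) = 3967 + 15 = 3982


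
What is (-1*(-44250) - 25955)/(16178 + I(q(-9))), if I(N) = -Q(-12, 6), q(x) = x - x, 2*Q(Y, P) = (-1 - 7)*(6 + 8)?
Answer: 18295/16234 ≈ 1.1270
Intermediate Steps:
Q(Y, P) = -56 (Q(Y, P) = ((-1 - 7)*(6 + 8))/2 = (-8*14)/2 = (½)*(-112) = -56)
q(x) = 0
I(N) = 56 (I(N) = -1*(-56) = 56)
(-1*(-44250) - 25955)/(16178 + I(q(-9))) = (-1*(-44250) - 25955)/(16178 + 56) = (44250 - 25955)/16234 = 18295*(1/16234) = 18295/16234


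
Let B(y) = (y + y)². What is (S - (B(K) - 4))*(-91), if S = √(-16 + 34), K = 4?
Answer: 5460 - 273*√2 ≈ 5073.9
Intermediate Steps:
B(y) = 4*y² (B(y) = (2*y)² = 4*y²)
S = 3*√2 (S = √18 = 3*√2 ≈ 4.2426)
(S - (B(K) - 4))*(-91) = (3*√2 - (4*4² - 4))*(-91) = (3*√2 - (4*16 - 4))*(-91) = (3*√2 - (64 - 4))*(-91) = (3*√2 - 1*60)*(-91) = (3*√2 - 60)*(-91) = (-60 + 3*√2)*(-91) = 5460 - 273*√2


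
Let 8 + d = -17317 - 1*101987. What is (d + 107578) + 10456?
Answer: -1278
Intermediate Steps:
d = -119312 (d = -8 + (-17317 - 1*101987) = -8 + (-17317 - 101987) = -8 - 119304 = -119312)
(d + 107578) + 10456 = (-119312 + 107578) + 10456 = -11734 + 10456 = -1278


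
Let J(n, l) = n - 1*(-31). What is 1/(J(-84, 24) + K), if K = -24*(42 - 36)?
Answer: -1/197 ≈ -0.0050761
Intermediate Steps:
J(n, l) = 31 + n (J(n, l) = n + 31 = 31 + n)
K = -144 (K = -24*6 = -144)
1/(J(-84, 24) + K) = 1/((31 - 84) - 144) = 1/(-53 - 144) = 1/(-197) = -1/197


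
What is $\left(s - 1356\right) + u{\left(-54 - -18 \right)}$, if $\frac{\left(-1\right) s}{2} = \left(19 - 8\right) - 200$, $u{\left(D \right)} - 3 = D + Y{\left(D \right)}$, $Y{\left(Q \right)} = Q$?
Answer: $-1047$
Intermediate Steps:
$u{\left(D \right)} = 3 + 2 D$ ($u{\left(D \right)} = 3 + \left(D + D\right) = 3 + 2 D$)
$s = 378$ ($s = - 2 \left(\left(19 - 8\right) - 200\right) = - 2 \left(11 - 200\right) = \left(-2\right) \left(-189\right) = 378$)
$\left(s - 1356\right) + u{\left(-54 - -18 \right)} = \left(378 - 1356\right) + \left(3 + 2 \left(-54 - -18\right)\right) = -978 + \left(3 + 2 \left(-54 + 18\right)\right) = -978 + \left(3 + 2 \left(-36\right)\right) = -978 + \left(3 - 72\right) = -978 - 69 = -1047$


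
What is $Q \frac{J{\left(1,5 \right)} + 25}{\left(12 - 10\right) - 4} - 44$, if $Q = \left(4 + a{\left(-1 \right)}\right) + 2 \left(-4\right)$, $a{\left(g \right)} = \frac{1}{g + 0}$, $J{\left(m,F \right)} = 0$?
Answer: $\frac{37}{2} \approx 18.5$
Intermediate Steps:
$a{\left(g \right)} = \frac{1}{g}$
$Q = -5$ ($Q = \left(4 + \frac{1}{-1}\right) + 2 \left(-4\right) = \left(4 - 1\right) - 8 = 3 - 8 = -5$)
$Q \frac{J{\left(1,5 \right)} + 25}{\left(12 - 10\right) - 4} - 44 = - 5 \frac{0 + 25}{\left(12 - 10\right) - 4} - 44 = - 5 \frac{25}{\left(12 - 10\right) - 4} - 44 = - 5 \frac{25}{2 - 4} - 44 = - 5 \frac{25}{-2} - 44 = - 5 \cdot 25 \left(- \frac{1}{2}\right) - 44 = \left(-5\right) \left(- \frac{25}{2}\right) - 44 = \frac{125}{2} - 44 = \frac{37}{2}$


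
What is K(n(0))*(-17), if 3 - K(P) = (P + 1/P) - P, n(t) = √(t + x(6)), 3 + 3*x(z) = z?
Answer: -34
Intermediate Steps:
x(z) = -1 + z/3
n(t) = √(1 + t) (n(t) = √(t + (-1 + (⅓)*6)) = √(t + (-1 + 2)) = √(t + 1) = √(1 + t))
K(P) = 3 - 1/P (K(P) = 3 - ((P + 1/P) - P) = 3 - 1/P)
K(n(0))*(-17) = (3 - 1/(√(1 + 0)))*(-17) = (3 - 1/(√1))*(-17) = (3 - 1/1)*(-17) = (3 - 1*1)*(-17) = (3 - 1)*(-17) = 2*(-17) = -34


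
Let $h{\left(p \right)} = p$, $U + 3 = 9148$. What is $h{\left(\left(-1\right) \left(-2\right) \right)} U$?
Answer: $18290$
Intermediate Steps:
$U = 9145$ ($U = -3 + 9148 = 9145$)
$h{\left(\left(-1\right) \left(-2\right) \right)} U = \left(-1\right) \left(-2\right) 9145 = 2 \cdot 9145 = 18290$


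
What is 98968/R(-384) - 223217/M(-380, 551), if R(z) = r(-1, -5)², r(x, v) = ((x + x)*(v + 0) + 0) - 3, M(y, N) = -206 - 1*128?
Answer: 43992945/16366 ≈ 2688.1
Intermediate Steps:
M(y, N) = -334 (M(y, N) = -206 - 128 = -334)
r(x, v) = -3 + 2*v*x (r(x, v) = ((2*x)*v + 0) - 3 = (2*v*x + 0) - 3 = 2*v*x - 3 = -3 + 2*v*x)
R(z) = 49 (R(z) = (-3 + 2*(-5)*(-1))² = (-3 + 10)² = 7² = 49)
98968/R(-384) - 223217/M(-380, 551) = 98968/49 - 223217/(-334) = 98968*(1/49) - 223217*(-1/334) = 98968/49 + 223217/334 = 43992945/16366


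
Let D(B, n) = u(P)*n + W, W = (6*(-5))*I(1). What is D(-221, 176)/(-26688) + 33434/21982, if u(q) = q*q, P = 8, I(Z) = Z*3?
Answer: 161664931/146663904 ≈ 1.1023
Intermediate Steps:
I(Z) = 3*Z
u(q) = q²
W = -90 (W = (6*(-5))*(3*1) = -30*3 = -90)
D(B, n) = -90 + 64*n (D(B, n) = 8²*n - 90 = 64*n - 90 = -90 + 64*n)
D(-221, 176)/(-26688) + 33434/21982 = (-90 + 64*176)/(-26688) + 33434/21982 = (-90 + 11264)*(-1/26688) + 33434*(1/21982) = 11174*(-1/26688) + 16717/10991 = -5587/13344 + 16717/10991 = 161664931/146663904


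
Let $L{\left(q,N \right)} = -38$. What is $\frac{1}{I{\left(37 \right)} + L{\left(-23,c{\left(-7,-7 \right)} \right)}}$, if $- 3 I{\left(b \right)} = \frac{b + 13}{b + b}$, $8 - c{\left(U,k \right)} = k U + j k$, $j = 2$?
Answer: $- \frac{111}{4243} \approx -0.026161$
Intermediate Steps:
$c{\left(U,k \right)} = 8 - 2 k - U k$ ($c{\left(U,k \right)} = 8 - \left(k U + 2 k\right) = 8 - \left(U k + 2 k\right) = 8 - \left(2 k + U k\right) = 8 - 2 k - U k$)
$I{\left(b \right)} = - \frac{13 + b}{6 b}$ ($I{\left(b \right)} = - \frac{\left(b + 13\right) \frac{1}{b + b}}{3} = - \frac{\left(13 + b\right) \frac{1}{2 b}}{3} = - \frac{\frac{1}{2} \frac{1}{b} \left(13 + b\right)}{3} = - \frac{13 + b}{6 b}$)
$\frac{1}{I{\left(37 \right)} + L{\left(-23,c{\left(-7,-7 \right)} \right)}} = \frac{1}{\frac{-13 - 37}{6 \cdot 37} - 38} = \frac{1}{\frac{1}{6} \cdot \frac{1}{37} \left(-13 - 37\right) - 38} = \frac{1}{\frac{1}{6} \cdot \frac{1}{37} \left(-50\right) - 38} = \frac{1}{- \frac{25}{111} - 38} = \frac{1}{- \frac{4243}{111}} = - \frac{111}{4243}$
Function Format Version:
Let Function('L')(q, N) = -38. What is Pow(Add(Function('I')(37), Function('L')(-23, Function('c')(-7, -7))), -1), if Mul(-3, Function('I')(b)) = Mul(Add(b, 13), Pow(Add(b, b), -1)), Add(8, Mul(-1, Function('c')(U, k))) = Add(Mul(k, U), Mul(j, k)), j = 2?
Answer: Rational(-111, 4243) ≈ -0.026161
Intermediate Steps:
Function('c')(U, k) = Add(8, Mul(-2, k), Mul(-1, U, k)) (Function('c')(U, k) = Add(8, Mul(-1, Add(Mul(k, U), Mul(2, k)))) = Add(8, Mul(-1, Add(Mul(U, k), Mul(2, k)))) = Add(8, Mul(-1, Add(Mul(2, k), Mul(U, k)))) = Add(8, Add(Mul(-2, k), Mul(-1, U, k))) = Add(8, Mul(-2, k), Mul(-1, U, k)))
Function('I')(b) = Mul(Rational(-1, 6), Pow(b, -1), Add(13, b)) (Function('I')(b) = Mul(Rational(-1, 3), Mul(Add(b, 13), Pow(Add(b, b), -1))) = Mul(Rational(-1, 3), Mul(Add(13, b), Pow(Mul(2, b), -1))) = Mul(Rational(-1, 3), Mul(Add(13, b), Mul(Rational(1, 2), Pow(b, -1)))) = Mul(Rational(-1, 3), Mul(Rational(1, 2), Pow(b, -1), Add(13, b))) = Mul(Rational(-1, 6), Pow(b, -1), Add(13, b)))
Pow(Add(Function('I')(37), Function('L')(-23, Function('c')(-7, -7))), -1) = Pow(Add(Mul(Rational(1, 6), Pow(37, -1), Add(-13, Mul(-1, 37))), -38), -1) = Pow(Add(Mul(Rational(1, 6), Rational(1, 37), Add(-13, -37)), -38), -1) = Pow(Add(Mul(Rational(1, 6), Rational(1, 37), -50), -38), -1) = Pow(Add(Rational(-25, 111), -38), -1) = Pow(Rational(-4243, 111), -1) = Rational(-111, 4243)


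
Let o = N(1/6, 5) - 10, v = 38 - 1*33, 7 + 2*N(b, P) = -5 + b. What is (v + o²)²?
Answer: 1383914401/20736 ≈ 66740.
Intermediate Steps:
N(b, P) = -6 + b/2 (N(b, P) = -7/2 + (-5 + b)/2 = -7/2 + (-5/2 + b/2) = -6 + b/2)
v = 5 (v = 38 - 33 = 5)
o = -191/12 (o = (-6 + (½)/6) - 10 = (-6 + (½)*(⅙)) - 10 = (-6 + 1/12) - 10 = -71/12 - 10 = -191/12 ≈ -15.917)
(v + o²)² = (5 + (-191/12)²)² = (5 + 36481/144)² = (37201/144)² = 1383914401/20736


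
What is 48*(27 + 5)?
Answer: 1536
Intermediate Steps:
48*(27 + 5) = 48*32 = 1536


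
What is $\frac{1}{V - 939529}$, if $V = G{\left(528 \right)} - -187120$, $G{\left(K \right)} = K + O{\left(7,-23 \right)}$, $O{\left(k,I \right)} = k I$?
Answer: $- \frac{1}{752042} \approx -1.3297 \cdot 10^{-6}$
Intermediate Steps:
$O{\left(k,I \right)} = I k$
$G{\left(K \right)} = -161 + K$ ($G{\left(K \right)} = K - 161 = -161 + K$)
$V = 187487$ ($V = \left(-161 + 528\right) - -187120 = 367 + 187120 = 187487$)
$\frac{1}{V - 939529} = \frac{1}{187487 - 939529} = \frac{1}{-752042} = - \frac{1}{752042}$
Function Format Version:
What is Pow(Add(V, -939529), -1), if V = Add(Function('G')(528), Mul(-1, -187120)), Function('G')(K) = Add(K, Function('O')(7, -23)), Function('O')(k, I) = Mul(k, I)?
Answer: Rational(-1, 752042) ≈ -1.3297e-6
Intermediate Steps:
Function('O')(k, I) = Mul(I, k)
Function('G')(K) = Add(-161, K) (Function('G')(K) = Add(K, Mul(-23, 7)) = Add(K, -161) = Add(-161, K))
V = 187487 (V = Add(Add(-161, 528), Mul(-1, -187120)) = Add(367, 187120) = 187487)
Pow(Add(V, -939529), -1) = Pow(Add(187487, -939529), -1) = Pow(-752042, -1) = Rational(-1, 752042)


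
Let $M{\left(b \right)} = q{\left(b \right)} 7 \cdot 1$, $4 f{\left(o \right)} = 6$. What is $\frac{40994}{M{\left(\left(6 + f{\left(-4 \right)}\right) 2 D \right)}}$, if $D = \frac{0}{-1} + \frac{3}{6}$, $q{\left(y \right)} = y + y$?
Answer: $\frac{40994}{105} \approx 390.42$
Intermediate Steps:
$f{\left(o \right)} = \frac{3}{2}$ ($f{\left(o \right)} = \frac{1}{4} \cdot 6 = \frac{3}{2}$)
$q{\left(y \right)} = 2 y$
$D = \frac{1}{2}$ ($D = 0 \left(-1\right) + 3 \cdot \frac{1}{6} = 0 + \frac{1}{2} = \frac{1}{2} \approx 0.5$)
$M{\left(b \right)} = 14 b$ ($M{\left(b \right)} = 2 b 7 \cdot 1 = 14 b 1 = 14 b$)
$\frac{40994}{M{\left(\left(6 + f{\left(-4 \right)}\right) 2 D \right)}} = \frac{40994}{14 \left(6 + \frac{3}{2}\right) 2 \cdot \frac{1}{2}} = \frac{40994}{14 \cdot \frac{15}{2} \cdot 2 \cdot \frac{1}{2}} = \frac{40994}{14 \cdot 15 \cdot \frac{1}{2}} = \frac{40994}{14 \cdot \frac{15}{2}} = \frac{40994}{105}$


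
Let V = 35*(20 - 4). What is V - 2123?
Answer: -1563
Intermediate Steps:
V = 560 (V = 35*16 = 560)
V - 2123 = 560 - 2123 = -1563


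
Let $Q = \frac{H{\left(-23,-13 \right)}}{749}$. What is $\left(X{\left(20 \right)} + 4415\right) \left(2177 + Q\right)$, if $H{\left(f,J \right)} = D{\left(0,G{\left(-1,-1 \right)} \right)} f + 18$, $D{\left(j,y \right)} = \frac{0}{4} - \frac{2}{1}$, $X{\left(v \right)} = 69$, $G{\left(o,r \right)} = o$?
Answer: $\frac{7311776308}{749} \approx 9.762 \cdot 10^{6}$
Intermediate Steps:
$D{\left(j,y \right)} = -2$ ($D{\left(j,y \right)} = 0 \cdot \frac{1}{4} - 2 = 0 - 2 = -2$)
$H{\left(f,J \right)} = 18 - 2 f$ ($H{\left(f,J \right)} = - 2 f + 18 = 18 - 2 f$)
$Q = \frac{64}{749}$ ($Q = \frac{18 - -46}{749} = \left(18 + 46\right) \frac{1}{749} = 64 \cdot \frac{1}{749} = \frac{64}{749} \approx 0.085447$)
$\left(X{\left(20 \right)} + 4415\right) \left(2177 + Q\right) = \left(69 + 4415\right) \left(2177 + \frac{64}{749}\right) = 4484 \cdot \frac{1630637}{749} = \frac{7311776308}{749}$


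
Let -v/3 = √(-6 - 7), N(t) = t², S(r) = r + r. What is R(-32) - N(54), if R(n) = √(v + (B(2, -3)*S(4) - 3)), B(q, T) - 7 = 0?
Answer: -2916 + √(53 - 3*I*√13) ≈ -2908.7 - 0.73909*I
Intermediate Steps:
S(r) = 2*r
B(q, T) = 7 (B(q, T) = 7 + 0 = 7)
v = -3*I*√13 (v = -3*√(-6 - 7) = -3*I*√13 ≈ -10.817*I)
R(n) = √(53 - 3*I*√13) (R(n) = √(-3*I*√13 + (7*(2*4) - 3)) = √(-3*I*√13 + (7*8 - 3)) = √(-3*I*√13 + (56 - 3)) = √(-3*I*√13 + 53) = √(53 - 3*I*√13))
R(-32) - N(54) = √(53 - 3*I*√13) - 1*54² = √(53 - 3*I*√13) - 1*2916 = √(53 - 3*I*√13) - 2916 = -2916 + √(53 - 3*I*√13)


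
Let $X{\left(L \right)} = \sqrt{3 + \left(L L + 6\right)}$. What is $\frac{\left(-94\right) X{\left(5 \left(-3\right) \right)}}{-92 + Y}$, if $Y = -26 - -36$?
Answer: $\frac{141 \sqrt{26}}{41} \approx 17.536$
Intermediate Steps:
$Y = 10$ ($Y = -26 + 36 = 10$)
$X{\left(L \right)} = \sqrt{9 + L^{2}}$ ($X{\left(L \right)} = \sqrt{3 + \left(L^{2} + 6\right)} = \sqrt{3 + \left(6 + L^{2}\right)} = \sqrt{9 + L^{2}}$)
$\frac{\left(-94\right) X{\left(5 \left(-3\right) \right)}}{-92 + Y} = \frac{\left(-94\right) \sqrt{9 + \left(5 \left(-3\right)\right)^{2}}}{-92 + 10} = \frac{\left(-94\right) \sqrt{9 + \left(-15\right)^{2}}}{-82} = - 94 \sqrt{9 + 225} \left(- \frac{1}{82}\right) = - 94 \sqrt{234} \left(- \frac{1}{82}\right) = - 94 \cdot 3 \sqrt{26} \left(- \frac{1}{82}\right) = - 282 \sqrt{26} \left(- \frac{1}{82}\right) = \frac{141 \sqrt{26}}{41}$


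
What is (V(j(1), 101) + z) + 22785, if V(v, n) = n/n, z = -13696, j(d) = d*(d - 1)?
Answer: 9090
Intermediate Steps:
j(d) = d*(-1 + d)
V(v, n) = 1
(V(j(1), 101) + z) + 22785 = (1 - 13696) + 22785 = -13695 + 22785 = 9090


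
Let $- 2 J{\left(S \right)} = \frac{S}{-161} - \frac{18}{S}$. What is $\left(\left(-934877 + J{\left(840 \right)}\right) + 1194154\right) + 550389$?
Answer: $\frac{5214265909}{6440} \approx 8.0967 \cdot 10^{5}$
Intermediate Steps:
$J{\left(S \right)} = \frac{9}{S} + \frac{S}{322}$ ($J{\left(S \right)} = - \frac{\frac{S}{-161} - \frac{18}{S}}{2} = - \frac{S \left(- \frac{1}{161}\right) - \frac{18}{S}}{2} = - \frac{- \frac{S}{161} - \frac{18}{S}}{2} = - \frac{- \frac{18}{S} - \frac{S}{161}}{2} = \frac{9}{S} + \frac{S}{322}$)
$\left(\left(-934877 + J{\left(840 \right)}\right) + 1194154\right) + 550389 = \left(\left(-934877 + \left(\frac{9}{840} + \frac{1}{322} \cdot 840\right)\right) + 1194154\right) + 550389 = \left(\left(-934877 + \left(9 \cdot \frac{1}{840} + \frac{60}{23}\right)\right) + 1194154\right) + 550389 = \left(\left(-934877 + \left(\frac{3}{280} + \frac{60}{23}\right)\right) + 1194154\right) + 550389 = \left(\left(-934877 + \frac{16869}{6440}\right) + 1194154\right) + 550389 = \left(- \frac{6020591011}{6440} + 1194154\right) + 550389 = \frac{1669760749}{6440} + 550389 = \frac{5214265909}{6440}$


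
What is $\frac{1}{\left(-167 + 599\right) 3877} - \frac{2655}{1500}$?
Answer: $- \frac{74112707}{41871600} \approx -1.77$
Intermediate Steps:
$\frac{1}{\left(-167 + 599\right) 3877} - \frac{2655}{1500} = \frac{1}{432} \cdot \frac{1}{3877} - \frac{177}{100} = \frac{1}{1674864} - \frac{177}{100} = - \frac{74112707}{41871600}$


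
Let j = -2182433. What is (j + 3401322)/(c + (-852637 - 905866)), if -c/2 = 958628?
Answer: -1218889/3675759 ≈ -0.33160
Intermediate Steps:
c = -1917256 (c = -2*958628 = -1917256)
(j + 3401322)/(c + (-852637 - 905866)) = (-2182433 + 3401322)/(-1917256 + (-852637 - 905866)) = 1218889/(-1917256 - 1758503) = 1218889/(-3675759) = 1218889*(-1/3675759) = -1218889/3675759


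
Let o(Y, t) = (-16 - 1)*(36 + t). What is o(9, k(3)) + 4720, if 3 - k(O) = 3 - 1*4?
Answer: 4040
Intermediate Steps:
k(O) = 4 (k(O) = 3 - (3 - 1*4) = 3 - (3 - 4) = 3 - 1*(-1) = 3 + 1 = 4)
o(Y, t) = -612 - 17*t (o(Y, t) = -17*(36 + t) = -612 - 17*t)
o(9, k(3)) + 4720 = (-612 - 17*4) + 4720 = (-612 - 68) + 4720 = -680 + 4720 = 4040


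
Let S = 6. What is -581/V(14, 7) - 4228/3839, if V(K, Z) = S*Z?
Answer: -344005/23034 ≈ -14.935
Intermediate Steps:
V(K, Z) = 6*Z
-581/V(14, 7) - 4228/3839 = -581/(6*7) - 4228/3839 = -581/42 - 4228*1/3839 = -581*1/42 - 4228/3839 = -83/6 - 4228/3839 = -344005/23034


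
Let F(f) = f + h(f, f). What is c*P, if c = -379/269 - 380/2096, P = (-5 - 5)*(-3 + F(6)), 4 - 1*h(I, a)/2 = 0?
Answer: 12328305/70478 ≈ 174.92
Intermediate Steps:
h(I, a) = 8 (h(I, a) = 8 - 2*0 = 8 + 0 = 8)
F(f) = 8 + f (F(f) = f + 8 = 8 + f)
P = -110 (P = (-5 - 5)*(-3 + (8 + 6)) = -10*(-3 + 14) = -10*11 = -110)
c = -224151/140956 (c = -379*1/269 - 380*1/2096 = -379/269 - 95/524 = -224151/140956 ≈ -1.5902)
c*P = -224151/140956*(-110) = 12328305/70478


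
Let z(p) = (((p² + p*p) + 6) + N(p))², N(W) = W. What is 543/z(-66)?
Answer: 181/24952368 ≈ 7.2538e-6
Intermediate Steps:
z(p) = (6 + p + 2*p²)² (z(p) = (((p² + p*p) + 6) + p)² = (((p² + p²) + 6) + p)² = ((2*p² + 6) + p)² = ((6 + 2*p²) + p)² = (6 + p + 2*p²)²)
543/z(-66) = 543/((6 - 66 + 2*(-66)²)²) = 543/((6 - 66 + 2*4356)²) = 543/((6 - 66 + 8712)²) = 543/(8652²) = 543/74857104 = 543*(1/74857104) = 181/24952368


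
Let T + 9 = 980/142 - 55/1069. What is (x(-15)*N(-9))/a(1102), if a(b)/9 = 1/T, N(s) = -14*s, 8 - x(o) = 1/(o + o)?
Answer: -275294782/1138485 ≈ -241.81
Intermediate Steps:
x(o) = 8 - 1/(2*o) (x(o) = 8 - 1/(o + o) = 8 - 1/(2*o))
T = -163186/75899 (T = -9 + (980/142 - 55/1069) = -9 + (980*(1/142) - 55*1/1069) = -9 + (490/71 - 55/1069) = -9 + 519905/75899 = -163186/75899 ≈ -2.1500)
a(b) = -683091/163186 (a(b) = 9/(-163186/75899) = 9*(-75899/163186) = -683091/163186)
(x(-15)*N(-9))/a(1102) = ((8 - ½/(-15))*(-14*(-9)))/(-683091/163186) = ((8 - ½*(-1/15))*126)*(-163186/683091) = ((8 + 1/30)*126)*(-163186/683091) = ((241/30)*126)*(-163186/683091) = (5061/5)*(-163186/683091) = -275294782/1138485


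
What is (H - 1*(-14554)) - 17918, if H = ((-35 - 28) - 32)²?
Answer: 5661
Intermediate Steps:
H = 9025 (H = (-63 - 32)² = (-95)² = 9025)
(H - 1*(-14554)) - 17918 = (9025 - 1*(-14554)) - 17918 = (9025 + 14554) - 17918 = 23579 - 17918 = 5661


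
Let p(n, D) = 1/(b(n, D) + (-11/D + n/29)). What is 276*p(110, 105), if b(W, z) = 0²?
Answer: 840420/11231 ≈ 74.830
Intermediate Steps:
b(W, z) = 0
p(n, D) = 1/(-11/D + n/29) (p(n, D) = 1/(0 + (-11/D + n/29)) = 1/(-11/D + n/29))
276*p(110, 105) = 276*(29*105/(-319 + 105*110)) = 276*(29*105/(-319 + 11550)) = 276*(29*105/11231) = 276*(29*105*(1/11231)) = 276*(3045/11231) = 840420/11231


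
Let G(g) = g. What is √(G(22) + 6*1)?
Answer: 2*√7 ≈ 5.2915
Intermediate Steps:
√(G(22) + 6*1) = √(22 + 6*1) = √(22 + 6) = √28 = 2*√7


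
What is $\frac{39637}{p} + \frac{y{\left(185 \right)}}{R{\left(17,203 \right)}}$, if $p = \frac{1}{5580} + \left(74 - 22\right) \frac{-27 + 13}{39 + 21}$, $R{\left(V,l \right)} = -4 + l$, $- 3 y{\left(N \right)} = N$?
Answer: $- \frac{132053677675}{40418691} \approx -3267.1$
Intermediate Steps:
$y{\left(N \right)} = - \frac{N}{3}$
$p = - \frac{67703}{5580}$ ($p = \frac{1}{5580} + 52 \left(- \frac{14}{60}\right) = \frac{1}{5580} + 52 \left(\left(-14\right) \frac{1}{60}\right) = \frac{1}{5580} + 52 \left(- \frac{7}{30}\right) = \frac{1}{5580} - \frac{182}{15} = - \frac{67703}{5580} \approx -12.133$)
$\frac{39637}{p} + \frac{y{\left(185 \right)}}{R{\left(17,203 \right)}} = \frac{39637}{- \frac{67703}{5580}} + \frac{\left(- \frac{1}{3}\right) 185}{-4 + 203} = 39637 \left(- \frac{5580}{67703}\right) - \frac{185}{3 \cdot 199} = - \frac{221174460}{67703} - \frac{185}{597} = - \frac{132053677675}{40418691}$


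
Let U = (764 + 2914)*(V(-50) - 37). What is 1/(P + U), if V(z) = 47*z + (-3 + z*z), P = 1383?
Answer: 1/405963 ≈ 2.4633e-6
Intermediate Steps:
V(z) = -3 + z**2 + 47*z (V(z) = 47*z + (-3 + z**2) = -3 + z**2 + 47*z)
U = 404580 (U = (764 + 2914)*((-3 + (-50)**2 + 47*(-50)) - 37) = 3678*((-3 + 2500 - 2350) - 37) = 3678*(147 - 37) = 3678*110 = 404580)
1/(P + U) = 1/(1383 + 404580) = 1/405963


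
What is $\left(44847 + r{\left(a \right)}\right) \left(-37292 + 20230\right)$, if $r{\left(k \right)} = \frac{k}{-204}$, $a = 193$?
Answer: $- \frac{78046663945}{102} \approx -7.6516 \cdot 10^{8}$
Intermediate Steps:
$r{\left(k \right)} = - \frac{k}{204}$ ($r{\left(k \right)} = k \left(- \frac{1}{204}\right) = - \frac{k}{204}$)
$\left(44847 + r{\left(a \right)}\right) \left(-37292 + 20230\right) = \left(44847 - \frac{193}{204}\right) \left(-37292 + 20230\right) = \left(44847 - \frac{193}{204}\right) \left(-17062\right) = \frac{9148595}{204} \left(-17062\right) = - \frac{78046663945}{102}$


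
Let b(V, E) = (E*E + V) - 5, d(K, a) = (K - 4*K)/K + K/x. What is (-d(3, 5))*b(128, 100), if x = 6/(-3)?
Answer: 91107/2 ≈ 45554.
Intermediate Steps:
x = -2 (x = 6*(-1/3) = -2)
d(K, a) = -3 - K/2 (d(K, a) = (K - 4*K)/K + K/(-2) = (-3*K)/K + K*(-1/2) = -3 - K/2)
b(V, E) = -5 + V + E**2 (b(V, E) = (E**2 + V) - 5 = (V + E**2) - 5 = -5 + V + E**2)
(-d(3, 5))*b(128, 100) = (-(-3 - 1/2*3))*(-5 + 128 + 100**2) = (-(-3 - 3/2))*(-5 + 128 + 10000) = -1*(-9/2)*10123 = (9/2)*10123 = 91107/2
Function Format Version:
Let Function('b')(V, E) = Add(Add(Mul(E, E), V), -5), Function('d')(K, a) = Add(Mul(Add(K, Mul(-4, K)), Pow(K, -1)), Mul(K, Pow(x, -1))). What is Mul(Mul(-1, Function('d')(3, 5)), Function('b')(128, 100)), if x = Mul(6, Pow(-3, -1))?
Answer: Rational(91107, 2) ≈ 45554.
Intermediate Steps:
x = -2 (x = Mul(6, Rational(-1, 3)) = -2)
Function('d')(K, a) = Add(-3, Mul(Rational(-1, 2), K)) (Function('d')(K, a) = Add(Mul(Add(K, Mul(-4, K)), Pow(K, -1)), Mul(K, Pow(-2, -1))) = Add(Mul(Mul(-3, K), Pow(K, -1)), Mul(K, Rational(-1, 2))) = Add(-3, Mul(Rational(-1, 2), K)))
Function('b')(V, E) = Add(-5, V, Pow(E, 2)) (Function('b')(V, E) = Add(Add(Pow(E, 2), V), -5) = Add(Add(V, Pow(E, 2)), -5) = Add(-5, V, Pow(E, 2)))
Mul(Mul(-1, Function('d')(3, 5)), Function('b')(128, 100)) = Mul(Mul(-1, Add(-3, Mul(Rational(-1, 2), 3))), Add(-5, 128, Pow(100, 2))) = Mul(Mul(-1, Add(-3, Rational(-3, 2))), Add(-5, 128, 10000)) = Mul(Mul(-1, Rational(-9, 2)), 10123) = Mul(Rational(9, 2), 10123) = Rational(91107, 2)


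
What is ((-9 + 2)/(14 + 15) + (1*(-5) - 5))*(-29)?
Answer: 297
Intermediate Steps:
((-9 + 2)/(14 + 15) + (1*(-5) - 5))*(-29) = (-7/29 + (-5 - 5))*(-29) = (-7*1/29 - 10)*(-29) = (-7/29 - 10)*(-29) = -297/29*(-29) = 297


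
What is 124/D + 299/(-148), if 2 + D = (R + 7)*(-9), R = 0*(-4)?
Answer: -37787/9620 ≈ -3.9280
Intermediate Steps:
R = 0
D = -65 (D = -2 + (0 + 7)*(-9) = -2 + 7*(-9) = -2 - 63 = -65)
124/D + 299/(-148) = 124/(-65) + 299/(-148) = 124*(-1/65) + 299*(-1/148) = -124/65 - 299/148 = -37787/9620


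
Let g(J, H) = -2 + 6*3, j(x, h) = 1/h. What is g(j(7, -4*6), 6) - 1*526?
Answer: -510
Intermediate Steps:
g(J, H) = 16 (g(J, H) = -2 + 18 = 16)
g(j(7, -4*6), 6) - 1*526 = 16 - 1*526 = 16 - 526 = -510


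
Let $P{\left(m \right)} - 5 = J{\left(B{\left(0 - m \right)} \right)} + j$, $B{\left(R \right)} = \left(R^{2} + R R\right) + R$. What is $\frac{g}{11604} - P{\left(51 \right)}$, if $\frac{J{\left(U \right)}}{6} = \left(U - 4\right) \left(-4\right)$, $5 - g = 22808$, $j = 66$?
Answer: $\frac{477524075}{3868} \approx 1.2346 \cdot 10^{5}$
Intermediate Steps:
$g = -22803$ ($g = 5 - 22808 = -22803$)
$B{\left(R \right)} = R + 2 R^{2}$ ($B{\left(R \right)} = \left(R^{2} + R^{2}\right) + R = 2 R^{2} + R = R + 2 R^{2}$)
$J{\left(U \right)} = 96 - 24 U$ ($J{\left(U \right)} = 6 \left(U - 4\right) \left(-4\right) = 6 \left(-4 + U\right) \left(-4\right) = 6 \left(16 - 4 U\right) = 96 - 24 U$)
$P{\left(m \right)} = 167 + 24 m \left(1 - 2 m\right)$ ($P{\left(m \right)} = 5 + \left(\left(96 - 24 \left(0 - m\right) \left(1 + 2 \left(0 - m\right)\right)\right) + 66\right) = 5 + \left(\left(96 - 24 - m \left(1 + 2 \left(- m\right)\right)\right) + 66\right) = 5 + \left(\left(96 - 24 - m \left(1 - 2 m\right)\right) + 66\right) = 5 + \left(\left(96 - 24 \left(- m \left(1 - 2 m\right)\right)\right) + 66\right) = 5 + \left(\left(96 + 24 m \left(1 - 2 m\right)\right) + 66\right) = 5 + \left(162 + 24 m \left(1 - 2 m\right)\right) = 167 + 24 m \left(1 - 2 m\right)$)
$\frac{g}{11604} - P{\left(51 \right)} = - \frac{22803}{11604} - \left(167 + 24 \cdot 51 \left(1 - 102\right)\right) = \left(-22803\right) \frac{1}{11604} - \left(167 + 24 \cdot 51 \left(1 - 102\right)\right) = - \frac{7601}{3868} - \left(167 + 24 \cdot 51 \left(-101\right)\right) = - \frac{7601}{3868} - \left(167 - 123624\right) = - \frac{7601}{3868} - -123457 = - \frac{7601}{3868} + 123457 = \frac{477524075}{3868}$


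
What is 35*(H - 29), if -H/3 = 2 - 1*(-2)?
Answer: -1435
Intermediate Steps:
H = -12 (H = -3*(2 - 1*(-2)) = -3*(2 + 2) = -3*4 = -12)
35*(H - 29) = 35*(-12 - 29) = 35*(-41) = -1435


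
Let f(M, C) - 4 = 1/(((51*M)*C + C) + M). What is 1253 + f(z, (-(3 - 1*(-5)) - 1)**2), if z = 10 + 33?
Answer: 223440550/177757 ≈ 1257.0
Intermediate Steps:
z = 43
f(M, C) = 4 + 1/(C + M + 51*C*M) (f(M, C) = 4 + 1/(((51*M)*C + C) + M) = 4 + 1/((51*C*M + C) + M) = 4 + 1/((C + 51*C*M) + M) = 4 + 1/(C + M + 51*C*M))
1253 + f(z, (-(3 - 1*(-5)) - 1)**2) = 1253 + (1 + 4*(-(3 - 1*(-5)) - 1)**2 + 4*43 + 204*(-(3 - 1*(-5)) - 1)**2*43)/((-(3 - 1*(-5)) - 1)**2 + 43 + 51*(-(3 - 1*(-5)) - 1)**2*43) = 1253 + (1 + 4*(-(3 + 5) - 1)**2 + 172 + 204*(-(3 + 5) - 1)**2*43)/((-(3 + 5) - 1)**2 + 43 + 51*(-(3 + 5) - 1)**2*43) = 1253 + (1 + 4*(-1*8 - 1)**2 + 172 + 204*(-1*8 - 1)**2*43)/((-1*8 - 1)**2 + 43 + 51*(-1*8 - 1)**2*43) = 1253 + (1 + 4*(-8 - 1)**2 + 172 + 204*(-8 - 1)**2*43)/((-8 - 1)**2 + 43 + 51*(-8 - 1)**2*43) = 1253 + (1 + 4*(-9)**2 + 172 + 204*(-9)**2*43)/((-9)**2 + 43 + 51*(-9)**2*43) = 1253 + (1 + 4*81 + 172 + 204*81*43)/(81 + 43 + 51*81*43) = 1253 + (1 + 324 + 172 + 710532)/(81 + 43 + 177633) = 1253 + 711029/177757 = 223440550/177757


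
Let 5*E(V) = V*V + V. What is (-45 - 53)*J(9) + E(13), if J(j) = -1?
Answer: 672/5 ≈ 134.40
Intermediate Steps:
E(V) = V/5 + V²/5 (E(V) = (V*V + V)/5 = (V² + V)/5 = (V + V²)/5 = V/5 + V²/5)
(-45 - 53)*J(9) + E(13) = (-45 - 53)*(-1) + (⅕)*13*(1 + 13) = -98*(-1) + (⅕)*13*14 = 98 + 182/5 = 672/5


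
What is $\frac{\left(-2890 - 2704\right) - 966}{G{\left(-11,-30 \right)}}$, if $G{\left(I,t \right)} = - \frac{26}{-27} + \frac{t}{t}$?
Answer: $- \frac{177120}{53} \approx -3341.9$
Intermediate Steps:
$G{\left(I,t \right)} = \frac{53}{27}$ ($G{\left(I,t \right)} = \left(-26\right) \left(- \frac{1}{27}\right) + 1 = \frac{26}{27} + 1 = \frac{53}{27}$)
$\frac{\left(-2890 - 2704\right) - 966}{G{\left(-11,-30 \right)}} = \frac{\left(-2890 - 2704\right) - 966}{\frac{53}{27}} = \left(-5594 - 966\right) \frac{27}{53} = \left(-6560\right) \frac{27}{53} = - \frac{177120}{53}$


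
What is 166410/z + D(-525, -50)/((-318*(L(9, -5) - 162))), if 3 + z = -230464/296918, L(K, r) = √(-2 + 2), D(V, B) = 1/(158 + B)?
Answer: -137452246247683711/3119075990352 ≈ -44068.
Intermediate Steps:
L(K, r) = 0 (L(K, r) = √0 = 0)
z = -560609/148459 (z = -3 - 230464/296918 = -3 - 1*115232/148459 = -3 - 115232/148459 = -560609/148459 ≈ -3.7762)
166410/z + D(-525, -50)/((-318*(L(9, -5) - 162))) = 166410/(-560609/148459) + 1/((158 - 50)*((-318*(0 - 162)))) = 166410*(-148459/560609) + 1/(108*((-318*(-162)))) = -24705062190/560609 + (1/108)/51516 = -24705062190/560609 + (1/108)*(1/51516) = -24705062190/560609 + 1/5563728 = -137452246247683711/3119075990352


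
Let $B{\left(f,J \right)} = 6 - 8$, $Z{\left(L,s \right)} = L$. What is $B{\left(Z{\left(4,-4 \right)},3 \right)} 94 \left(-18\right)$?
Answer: $3384$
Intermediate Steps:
$B{\left(f,J \right)} = -2$ ($B{\left(f,J \right)} = 6 - 8 = -2$)
$B{\left(Z{\left(4,-4 \right)},3 \right)} 94 \left(-18\right) = \left(-2\right) 94 \left(-18\right) = \left(-188\right) \left(-18\right) = 3384$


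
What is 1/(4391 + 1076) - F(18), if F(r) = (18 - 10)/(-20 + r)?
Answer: 21869/5467 ≈ 4.0002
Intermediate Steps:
F(r) = 8/(-20 + r)
1/(4391 + 1076) - F(18) = 1/(4391 + 1076) - 8/(-20 + 18) = 1/5467 - 8/(-2) = 1/5467 - 8*(-1)/2 = 1/5467 - 1*(-4) = 1/5467 + 4 = 21869/5467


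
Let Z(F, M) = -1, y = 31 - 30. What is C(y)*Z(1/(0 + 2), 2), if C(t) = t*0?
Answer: 0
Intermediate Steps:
y = 1
C(t) = 0
C(y)*Z(1/(0 + 2), 2) = 0*(-1) = 0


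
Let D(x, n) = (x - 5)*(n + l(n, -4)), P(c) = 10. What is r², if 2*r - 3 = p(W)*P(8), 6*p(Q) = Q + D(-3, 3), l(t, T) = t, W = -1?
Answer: 13924/9 ≈ 1547.1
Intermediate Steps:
D(x, n) = 2*n*(-5 + x) (D(x, n) = (x - 5)*(n + n) = (-5 + x)*(2*n) = 2*n*(-5 + x))
p(Q) = -8 + Q/6 (p(Q) = (Q + 2*3*(-5 - 3))/6 = (Q + 2*3*(-8))/6 = (Q - 48)/6 = (-48 + Q)/6 = -8 + Q/6)
r = -118/3 (r = 3/2 + ((-8 + (⅙)*(-1))*10)/2 = 3/2 + ((-8 - ⅙)*10)/2 = 3/2 + (-49/6*10)/2 = 3/2 + (½)*(-245/3) = 3/2 - 245/6 = -118/3 ≈ -39.333)
r² = (-118/3)² = 13924/9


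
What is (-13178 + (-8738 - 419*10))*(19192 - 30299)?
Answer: 289959342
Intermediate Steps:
(-13178 + (-8738 - 419*10))*(19192 - 30299) = (-13178 + (-8738 - 4190))*(-11107) = (-13178 - 12928)*(-11107) = -26106*(-11107) = 289959342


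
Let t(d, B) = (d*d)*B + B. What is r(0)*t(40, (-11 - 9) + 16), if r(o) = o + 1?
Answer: -6404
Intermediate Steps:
r(o) = 1 + o
t(d, B) = B + B*d² (t(d, B) = d²*B + B = B*d² + B = B + B*d²)
r(0)*t(40, (-11 - 9) + 16) = (1 + 0)*(((-11 - 9) + 16)*(1 + 40²)) = 1*((-20 + 16)*(1 + 1600)) = 1*(-4*1601) = 1*(-6404) = -6404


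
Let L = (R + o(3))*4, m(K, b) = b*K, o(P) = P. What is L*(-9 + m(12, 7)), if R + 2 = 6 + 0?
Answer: 2100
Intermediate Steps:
R = 4 (R = -2 + (6 + 0) = -2 + 6 = 4)
m(K, b) = K*b
L = 28 (L = (4 + 3)*4 = 7*4 = 28)
L*(-9 + m(12, 7)) = 28*(-9 + 12*7) = 28*(-9 + 84) = 28*75 = 2100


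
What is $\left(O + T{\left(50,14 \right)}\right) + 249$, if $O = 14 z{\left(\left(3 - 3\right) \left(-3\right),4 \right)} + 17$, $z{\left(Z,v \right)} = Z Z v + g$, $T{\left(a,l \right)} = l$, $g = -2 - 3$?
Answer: $210$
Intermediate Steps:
$g = -5$ ($g = -2 - 3 = -5$)
$z{\left(Z,v \right)} = -5 + v Z^{2}$ ($z{\left(Z,v \right)} = Z Z v - 5 = Z^{2} v - 5 = v Z^{2} - 5 = -5 + v Z^{2}$)
$O = -53$ ($O = 14 \left(-5 + 4 \left(\left(3 - 3\right) \left(-3\right)\right)^{2}\right) + 17 = 14 \left(-5 + 4 \left(0 \left(-3\right)\right)^{2}\right) + 17 = 14 \left(-5 + 4 \cdot 0^{2}\right) + 17 = 14 \left(-5 + 4 \cdot 0\right) + 17 = 14 \left(-5 + 0\right) + 17 = 14 \left(-5\right) + 17 = -70 + 17 = -53$)
$\left(O + T{\left(50,14 \right)}\right) + 249 = \left(-53 + 14\right) + 249 = -39 + 249 = 210$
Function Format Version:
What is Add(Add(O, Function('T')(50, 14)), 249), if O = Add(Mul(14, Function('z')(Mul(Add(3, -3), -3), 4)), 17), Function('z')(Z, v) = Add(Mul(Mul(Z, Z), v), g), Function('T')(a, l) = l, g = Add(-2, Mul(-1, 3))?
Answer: 210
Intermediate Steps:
g = -5 (g = Add(-2, -3) = -5)
Function('z')(Z, v) = Add(-5, Mul(v, Pow(Z, 2))) (Function('z')(Z, v) = Add(Mul(Mul(Z, Z), v), -5) = Add(Mul(Pow(Z, 2), v), -5) = Add(Mul(v, Pow(Z, 2)), -5) = Add(-5, Mul(v, Pow(Z, 2))))
O = -53 (O = Add(Mul(14, Add(-5, Mul(4, Pow(Mul(Add(3, -3), -3), 2)))), 17) = Add(Mul(14, Add(-5, Mul(4, Pow(Mul(0, -3), 2)))), 17) = Add(Mul(14, Add(-5, Mul(4, Pow(0, 2)))), 17) = Add(Mul(14, Add(-5, Mul(4, 0))), 17) = Add(Mul(14, Add(-5, 0)), 17) = Add(Mul(14, -5), 17) = Add(-70, 17) = -53)
Add(Add(O, Function('T')(50, 14)), 249) = Add(Add(-53, 14), 249) = Add(-39, 249) = 210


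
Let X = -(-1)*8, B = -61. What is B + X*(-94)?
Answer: -813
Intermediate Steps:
X = 8 (X = -1*(-8) = 8)
B + X*(-94) = -61 + 8*(-94) = -61 - 752 = -813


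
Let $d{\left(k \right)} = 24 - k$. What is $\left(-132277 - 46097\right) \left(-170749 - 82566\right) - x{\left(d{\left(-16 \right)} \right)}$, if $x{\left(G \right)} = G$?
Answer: $45184809770$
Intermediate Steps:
$\left(-132277 - 46097\right) \left(-170749 - 82566\right) - x{\left(d{\left(-16 \right)} \right)} = \left(-132277 - 46097\right) \left(-170749 - 82566\right) - \left(24 - -16\right) = \left(-178374\right) \left(-253315\right) - \left(24 + 16\right) = 45184809810 - 40 = 45184809770$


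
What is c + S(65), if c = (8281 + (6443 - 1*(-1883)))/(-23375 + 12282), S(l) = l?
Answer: 704438/11093 ≈ 63.503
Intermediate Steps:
c = -16607/11093 (c = (8281 + (6443 + 1883))/(-11093) = (8281 + 8326)*(-1/11093) = 16607*(-1/11093) = -16607/11093 ≈ -1.4971)
c + S(65) = -16607/11093 + 65 = 704438/11093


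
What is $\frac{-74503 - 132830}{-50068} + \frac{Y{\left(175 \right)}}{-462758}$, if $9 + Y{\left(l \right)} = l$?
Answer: $\frac{47968346563}{11584683772} \approx 4.1407$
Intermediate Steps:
$Y{\left(l \right)} = -9 + l$
$\frac{-74503 - 132830}{-50068} + \frac{Y{\left(175 \right)}}{-462758} = \frac{-74503 - 132830}{-50068} + \frac{-9 + 175}{-462758} = \left(-207333\right) \left(- \frac{1}{50068}\right) + 166 \left(- \frac{1}{462758}\right) = \frac{207333}{50068} - \frac{83}{231379} = \frac{47968346563}{11584683772}$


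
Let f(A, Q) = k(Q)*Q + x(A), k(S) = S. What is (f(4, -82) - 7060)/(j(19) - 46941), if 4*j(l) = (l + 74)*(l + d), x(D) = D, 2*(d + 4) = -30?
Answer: 332/46941 ≈ 0.0070727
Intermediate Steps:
d = -19 (d = -4 + (½)*(-30) = -4 - 15 = -19)
j(l) = (-19 + l)*(74 + l)/4 (j(l) = ((l + 74)*(l - 19))/4 = ((74 + l)*(-19 + l))/4 = ((-19 + l)*(74 + l))/4 = (-19 + l)*(74 + l)/4)
f(A, Q) = A + Q² (f(A, Q) = Q*Q + A = Q² + A = A + Q²)
(f(4, -82) - 7060)/(j(19) - 46941) = ((4 + (-82)²) - 7060)/((-703/2 + (¼)*19² + (55/4)*19) - 46941) = ((4 + 6724) - 7060)/((-703/2 + (¼)*361 + 1045/4) - 46941) = (6728 - 7060)/((-703/2 + 361/4 + 1045/4) - 46941) = -332/(0 - 46941) = -332/(-46941) = -332*(-1/46941) = 332/46941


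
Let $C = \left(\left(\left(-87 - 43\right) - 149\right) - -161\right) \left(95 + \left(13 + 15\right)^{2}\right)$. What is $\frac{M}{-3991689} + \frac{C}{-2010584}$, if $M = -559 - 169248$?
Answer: $\frac{377718601873}{4012813018188} \approx 0.094128$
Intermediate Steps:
$M = -169807$ ($M = -559 - 169248 = -169807$)
$C = -103722$ ($C = \left(\left(-130 - 149\right) + 161\right) \left(95 + 28^{2}\right) = \left(-279 + 161\right) \left(95 + 784\right) = \left(-118\right) 879 = -103722$)
$\frac{M}{-3991689} + \frac{C}{-2010584} = - \frac{169807}{-3991689} - \frac{103722}{-2010584} = \left(-169807\right) \left(- \frac{1}{3991689}\right) - - \frac{51861}{1005292} = \frac{169807}{3991689} + \frac{51861}{1005292} = \frac{377718601873}{4012813018188}$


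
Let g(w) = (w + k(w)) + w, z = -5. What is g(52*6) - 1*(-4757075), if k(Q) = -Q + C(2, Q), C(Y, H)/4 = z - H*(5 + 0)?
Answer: 4751127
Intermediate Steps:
C(Y, H) = -20 - 20*H (C(Y, H) = 4*(-5 - H*(5 + 0)) = 4*(-5 - H*5) = 4*(-5 - 5*H) = -20 - 20*H)
k(Q) = -20 - 21*Q (k(Q) = -Q + (-20 - 20*Q) = -20 - 21*Q)
g(w) = -20 - 19*w (g(w) = (w + (-20 - 21*w)) + w = (-20 - 20*w) + w = -20 - 19*w)
g(52*6) - 1*(-4757075) = (-20 - 988*6) - 1*(-4757075) = (-20 - 19*312) + 4757075 = (-20 - 5928) + 4757075 = -5948 + 4757075 = 4751127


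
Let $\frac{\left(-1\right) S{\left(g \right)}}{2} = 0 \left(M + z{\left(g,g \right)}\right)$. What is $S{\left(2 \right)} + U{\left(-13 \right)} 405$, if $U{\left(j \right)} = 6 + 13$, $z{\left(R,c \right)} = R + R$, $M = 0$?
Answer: $7695$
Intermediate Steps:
$z{\left(R,c \right)} = 2 R$
$S{\left(g \right)} = 0$ ($S{\left(g \right)} = - 2 \cdot 0 \left(0 + 2 g\right) = - 2 \cdot 0 \cdot 2 g = \left(-2\right) 0 = 0$)
$U{\left(j \right)} = 19$
$S{\left(2 \right)} + U{\left(-13 \right)} 405 = 0 + 19 \cdot 405 = 0 + 7695 = 7695$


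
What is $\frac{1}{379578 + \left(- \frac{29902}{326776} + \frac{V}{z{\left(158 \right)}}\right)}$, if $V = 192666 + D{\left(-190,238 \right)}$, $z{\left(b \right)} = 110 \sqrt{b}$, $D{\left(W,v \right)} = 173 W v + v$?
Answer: $\frac{2421551513155155104900}{918973183564806393432860927} + \frac{2800763440892076880 \sqrt{158}}{918973183564806393432860927} \approx 2.6734 \cdot 10^{-6}$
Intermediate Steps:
$D{\left(W,v \right)} = v + 173 W v$ ($D{\left(W,v \right)} = 173 W v + v = v + 173 W v$)
$V = -7630156$ ($V = 192666 + 238 \left(1 + 173 \left(-190\right)\right) = 192666 + 238 \left(1 - 32870\right) = 192666 + 238 \left(-32869\right) = 192666 - 7822822 = -7630156$)
$\frac{1}{379578 + \left(- \frac{29902}{326776} + \frac{V}{z{\left(158 \right)}}\right)} = \frac{1}{379578 - \left(\frac{14951}{163388} + 7630156 \frac{\sqrt{158}}{17380}\right)} = \frac{1}{379578 - \left(\frac{14951}{163388} + \frac{1907539 \sqrt{158}}{4345}\right)} = \frac{1}{\frac{62018475313}{163388} - \frac{1907539 \sqrt{158}}{4345}}$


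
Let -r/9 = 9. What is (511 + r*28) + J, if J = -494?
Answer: -2251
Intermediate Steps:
r = -81 (r = -9*9 = -81)
(511 + r*28) + J = (511 - 81*28) - 494 = (511 - 2268) - 494 = -1757 - 494 = -2251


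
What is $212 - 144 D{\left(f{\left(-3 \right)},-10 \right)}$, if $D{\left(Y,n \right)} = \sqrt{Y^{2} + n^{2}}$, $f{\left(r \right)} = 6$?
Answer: $212 - 288 \sqrt{34} \approx -1467.3$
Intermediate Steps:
$212 - 144 D{\left(f{\left(-3 \right)},-10 \right)} = 212 - 144 \sqrt{6^{2} + \left(-10\right)^{2}} = 212 - 144 \sqrt{36 + 100} = 212 - 144 \sqrt{136} = 212 - 144 \cdot 2 \sqrt{34} = 212 - 288 \sqrt{34}$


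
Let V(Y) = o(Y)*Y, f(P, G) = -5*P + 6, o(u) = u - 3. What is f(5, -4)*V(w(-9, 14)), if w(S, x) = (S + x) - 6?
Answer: -76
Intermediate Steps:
o(u) = -3 + u
w(S, x) = -6 + S + x
f(P, G) = 6 - 5*P
V(Y) = Y*(-3 + Y) (V(Y) = (-3 + Y)*Y = Y*(-3 + Y))
f(5, -4)*V(w(-9, 14)) = (6 - 5*5)*((-6 - 9 + 14)*(-3 + (-6 - 9 + 14))) = (6 - 25)*(-(-3 - 1)) = -(-19)*(-4) = -19*4 = -76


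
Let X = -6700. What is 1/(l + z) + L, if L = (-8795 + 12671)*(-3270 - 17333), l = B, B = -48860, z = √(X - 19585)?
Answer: -5447006500251304/68209311 - I*√26285/2387325885 ≈ -7.9857e+7 - 6.7911e-8*I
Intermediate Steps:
z = I*√26285 (z = √(-6700 - 19585) = √(-26285) = I*√26285 ≈ 162.13*I)
l = -48860
L = -79857228 (L = 3876*(-20603) = -79857228)
1/(l + z) + L = 1/(-48860 + I*√26285) - 79857228 = -79857228 + 1/(-48860 + I*√26285)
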